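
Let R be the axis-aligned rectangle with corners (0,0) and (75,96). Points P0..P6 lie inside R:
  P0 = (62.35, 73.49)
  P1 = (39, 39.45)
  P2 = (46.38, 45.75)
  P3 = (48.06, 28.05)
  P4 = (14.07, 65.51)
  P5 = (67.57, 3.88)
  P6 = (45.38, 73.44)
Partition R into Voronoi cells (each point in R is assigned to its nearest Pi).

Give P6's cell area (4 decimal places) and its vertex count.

Area of P6's cell: 957.2612 (4 vertices)

1. box [0,75]×[0,96]: [(0, 0) (75, 0) (75, 96) (0, 96)]
2. ⊥bis P6·P0 via (53.865,73.465): [(0, 0) (54.0815, 0) (53.7986, 96) (0, 96)]  |A|=5178.2428
3. ⊥bis P6·P1 via (42.19,56.445): [(0, 64.3642) (53.9216, 54.2429) (53.7986, 96) (0, 96)]  |A|=1976.1638
4. ⊥bis P6·P2 via (45.88,59.595): [(0, 64.3642) (28.7114, 58.975) (53.905, 59.8848) (53.7986, 96) (0, 96)]  |A|=1905.0866
5. ⊥bis P6·P3 via (46.72,50.745): [(0, 64.3642) (28.7114, 58.975) (53.905, 59.8848) (53.7986, 96) (0, 96)]  |A|=1905.0866
6. ⊥bis P6·P4 via (29.725,69.475): [(32.3511, 59.1064) (53.905, 59.8848) (53.7986, 96) (23.0069, 96)]  |A|=957.2612
7. ⊥bis P6·P5 via (56.475,38.66): [(32.3511, 59.1064) (53.905, 59.8848) (53.7986, 96) (23.0069, 96)]  |A|=957.2612
8. canonical 4-gon: [(32.3511, 59.1064) (53.905, 59.8848) (53.7986, 96) (23.0069, 96)]
9. shoelace: 957.2612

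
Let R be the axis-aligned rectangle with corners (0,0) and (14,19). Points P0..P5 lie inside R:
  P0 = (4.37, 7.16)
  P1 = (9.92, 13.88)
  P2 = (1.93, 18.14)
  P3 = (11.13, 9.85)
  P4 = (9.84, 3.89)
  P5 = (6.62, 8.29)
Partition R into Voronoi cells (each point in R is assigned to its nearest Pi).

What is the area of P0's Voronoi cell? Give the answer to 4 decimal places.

Area of P0's cell: 63.1905

1. box [0,14]×[0,19]: [(0, 0) (14, 0) (14, 19) (0, 19)]
2. ⊥bis P0·P1 via (7.145,10.52): [(0, 16.421) (0, 0) (14, 0) (14, 4.8585)]  |A|=148.9566
3. ⊥bis P0·P2 via (3.15,12.65): [(4.2658, 12.8979) (0, 11.95) (0, 0) (14, 0) (14, 4.8585)]  |A|=139.4205
4. ⊥bis P0·P3 via (7.75,8.505): [(6.8518, 10.7621) (4.2658, 12.8979) (0, 11.95) (0, 0) (11.1344, 0)]  |A|=106.6357
5. ⊥bis P0·P4 via (7.105,5.525): [(8.2042, 7.3637) (6.8518, 10.7621) (4.2658, 12.8979) (0, 11.95) (0, 0) (3.8021, 0)]  |A|=79.6395
6. ⊥bis P0·P5 via (5.495,7.725): [(6.8305, 5.0658) (3.0345, 12.6243) (0, 11.95) (0, 0) (3.8021, 0)]  |A|=63.1905
7. canonical 5-gon: [(6.8305, 5.0658) (3.0345, 12.6243) (0, 11.95) (0, 0) (3.8021, 0)]
8. shoelace: 63.1905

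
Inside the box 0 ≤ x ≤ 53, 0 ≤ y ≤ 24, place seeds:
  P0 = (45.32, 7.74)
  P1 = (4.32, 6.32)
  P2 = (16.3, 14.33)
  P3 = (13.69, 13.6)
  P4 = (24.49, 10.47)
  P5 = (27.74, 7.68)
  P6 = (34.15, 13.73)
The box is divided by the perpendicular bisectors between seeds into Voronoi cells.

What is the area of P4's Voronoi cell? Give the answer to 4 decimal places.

Area of P4's cell: 121.3369

1. box [0,53]×[0,24]: [(0, 0) (53, 0) (53, 24) (0, 24)]
2. ⊥bis P4·P0 via (34.905,9.105): [(0, 0) (33.7117, 0) (36.8572, 24) (0, 24)]  |A|=846.8261
3. ⊥bis P4·P1 via (14.405,8.395): [(16.1323, 0) (33.7117, 0) (36.8572, 24) (11.1943, 24)]  |A|=518.9077
4. ⊥bis P4·P2 via (20.395,12.4): [(15.6517, 2.3358) (16.1323, 0) (33.7117, 0) (36.8572, 24) (25.8622, 24)]  |A|=360.0236
5. ⊥bis P4·P3 via (19.09,12.035): [(17.2808, 5.7924) (15.9121, 1.0699) (16.1323, 0) (33.7117, 0) (36.8572, 24) (25.8622, 24)]  |A|=358.5423
6. ⊥bis P4·P5 via (26.115,9.075): [(17.2808, 5.7924) (15.9121, 1.0699) (16.1323, 0) (18.3245, 0) (36.4841, 21.1537) (36.8572, 24) (25.8622, 24)]  |A|=195.7937
7. ⊥bis P4·P6 via (29.32,12.1): [(25.5369, 23.31) (17.2808, 5.7924) (15.9121, 1.0699) (16.1323, 0) (18.3245, 0) (29.1484, 12.6085)]  |A|=121.3369
8. canonical 6-gon: [(25.5369, 23.31) (17.2808, 5.7924) (15.9121, 1.0699) (16.1323, 0) (18.3245, 0) (29.1484, 12.6085)]
9. shoelace: 121.3369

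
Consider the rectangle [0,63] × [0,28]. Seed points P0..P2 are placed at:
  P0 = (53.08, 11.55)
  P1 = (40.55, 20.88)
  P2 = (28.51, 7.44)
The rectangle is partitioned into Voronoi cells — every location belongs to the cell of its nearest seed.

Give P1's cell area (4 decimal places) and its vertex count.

Area of P1's cell: 358.1477 (3 vertices)

1. box [0,63]×[0,28]: [(0, 0) (63, 0) (63, 28) (0, 28)]
2. ⊥bis P1·P0 via (46.815,16.215): [(0, 0) (34.7411, 0) (55.5903, 28) (0, 28)]  |A|=1264.6391
3. ⊥bis P1·P2 via (34.53,14.16): [(40.9814, 8.3806) (55.5903, 28) (19.0807, 28)]  |A|=358.1477
4. canonical 3-gon: [(40.9814, 8.3806) (55.5903, 28) (19.0807, 28)]
5. shoelace: 358.1477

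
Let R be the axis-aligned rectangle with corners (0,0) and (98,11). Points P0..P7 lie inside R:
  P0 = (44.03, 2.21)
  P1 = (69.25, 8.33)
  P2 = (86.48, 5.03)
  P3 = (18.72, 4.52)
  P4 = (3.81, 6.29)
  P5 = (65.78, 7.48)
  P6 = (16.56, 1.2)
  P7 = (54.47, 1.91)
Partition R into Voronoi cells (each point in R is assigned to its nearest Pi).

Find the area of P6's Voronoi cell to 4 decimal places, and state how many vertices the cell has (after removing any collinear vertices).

1. box [0,98]×[0,11]: [(0, 0) (98, 0) (98, 11) (0, 11)]
2. ⊥bis P6·P0 via (30.295,1.705): [(0, 0) (30.3577, 0) (29.9532, 11) (0, 11)]  |A|=331.7101
3. ⊥bis P6·P1 via (42.905,4.765): [(0, 0) (30.3577, 0) (29.9532, 11) (0, 11)]  |A|=331.7101
4. ⊥bis P6·P2 via (51.52,3.115): [(0, 0) (30.3577, 0) (29.9532, 11) (0, 11)]  |A|=331.7101
5. ⊥bis P6·P3 via (17.64,2.86): [(0, 0) (22.0359, 0) (5.1285, 11) (0, 11)]  |A|=149.4044
6. ⊥bis P6·P4 via (10.185,3.745): [(8.6899, 0) (22.0359, 0) (11.4416, 6.8927)]  |A|=45.9949
7. ⊥bis P6·P5 via (41.17,4.34): [(8.6899, 0) (22.0359, 0) (11.4416, 6.8927)]  |A|=45.9949
8. ⊥bis P6·P7 via (35.515,1.555): [(8.6899, 0) (22.0359, 0) (11.4416, 6.8927)]  |A|=45.9949
9. canonical 3-gon: [(8.6899, 0) (22.0359, 0) (11.4416, 6.8927)]
10. shoelace: 45.9949

Area of P6's cell: 45.9949 (3 vertices)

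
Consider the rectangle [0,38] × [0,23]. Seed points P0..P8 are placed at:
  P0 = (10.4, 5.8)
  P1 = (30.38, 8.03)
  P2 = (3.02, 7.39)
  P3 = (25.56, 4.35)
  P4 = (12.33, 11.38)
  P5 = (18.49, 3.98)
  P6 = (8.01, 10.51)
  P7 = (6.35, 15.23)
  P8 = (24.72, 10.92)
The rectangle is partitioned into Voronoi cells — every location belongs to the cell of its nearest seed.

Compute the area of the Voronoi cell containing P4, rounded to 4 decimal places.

1. box [0,38]×[0,23]: [(0, 0) (38, 0) (38, 23) (0, 23)]
2. ⊥bis P4·P0 via (11.365,8.59): [(0, 12.5209) (36.2003, 0) (38, 0) (38, 23) (0, 23)]  |A|=647.3695
3. ⊥bis P4·P1 via (21.355,9.705): [(0, 12.5209) (20.5579, 5.4104) (23.8225, 23) (0, 23)]  |A|=317.2288
4. ⊥bis P4·P2 via (7.675,9.385): [(7.4328, 9.95) (20.5579, 5.4104) (23.8225, 23) (1.84, 23)]  |A|=266.2781
5. ⊥bis P4·P3 via (18.945,7.865): [(7.4328, 9.95) (18.0936, 6.2627) (22.1238, 13.8473) (23.8225, 23) (1.84, 23)]  |A|=255.2151
6. ⊥bis P4·P5 via (15.41,7.68): [(7.4328, 9.95) (14.9949, 7.3345) (21.5726, 12.8099) (22.1238, 13.8473) (23.8225, 23) (1.84, 23)]  |A|=243.207
7. ⊥bis P4·P6 via (10.17,10.945): [(10.5903, 8.8579) (14.9949, 7.3345) (21.5726, 12.8099) (22.1238, 13.8473) (23.8225, 23) (7.7423, 23)]  |A|=183.9235
8. ⊥bis P4·P7 via (9.34,13.305): [(9.6102, 13.7247) (10.5903, 8.8579) (14.9949, 7.3345) (21.5726, 12.8099) (22.1238, 13.8473) (23.8225, 23) (15.5818, 23)]  |A|=147.5666
9. ⊥bis P4·P8 via (18.525,11.15): [(9.6102, 13.7247) (10.5903, 8.8579) (14.9949, 7.3345) (18.4914, 10.2451) (18.965, 23) (15.5818, 23)]  |A|=102.133
10. canonical 6-gon: [(9.6102, 13.7247) (10.5903, 8.8579) (14.9949, 7.3345) (18.4914, 10.2451) (18.965, 23) (15.5818, 23)]
11. shoelace: 102.133

Area of P4's cell: 102.1330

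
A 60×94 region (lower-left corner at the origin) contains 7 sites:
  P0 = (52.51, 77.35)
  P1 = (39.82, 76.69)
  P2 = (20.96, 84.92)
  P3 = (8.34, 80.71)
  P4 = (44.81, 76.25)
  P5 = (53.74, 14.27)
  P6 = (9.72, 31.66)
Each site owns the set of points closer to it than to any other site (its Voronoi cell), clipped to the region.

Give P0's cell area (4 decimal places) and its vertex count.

Area of P0's cell: 498.5466 (4 vertices)

1. box [0,60]×[0,94]: [(0, 0) (60, 0) (60, 94) (0, 94)]
2. ⊥bis P0·P1 via (46.165,77.02): [(50.1708, 0) (60, 0) (60, 94) (45.2819, 94)]  |A|=1153.7256
3. ⊥bis P0·P2 via (36.735,81.135): [(50.1708, 0) (60, 0) (60, 94) (45.2819, 94)]  |A|=1153.7256
4. ⊥bis P0·P3 via (30.425,79.03): [(50.1708, 0) (60, 0) (60, 94) (45.2819, 94)]  |A|=1153.7256
5. ⊥bis P0·P4 via (48.66,76.8): [(59.6314, 0) (60, 0) (60, 94) (46.2029, 94)]  |A|=665.7886
6. ⊥bis P0·P5 via (53.125,45.81): [(53.0872, 45.8093) (60, 45.9441) (60, 94) (46.2029, 94)]  |A|=498.5466
7. ⊥bis P0·P6 via (31.115,54.505): [(53.0872, 45.8093) (60, 45.9441) (60, 94) (46.2029, 94)]  |A|=498.5466
8. canonical 4-gon: [(53.0872, 45.8093) (60, 45.9441) (60, 94) (46.2029, 94)]
9. shoelace: 498.5466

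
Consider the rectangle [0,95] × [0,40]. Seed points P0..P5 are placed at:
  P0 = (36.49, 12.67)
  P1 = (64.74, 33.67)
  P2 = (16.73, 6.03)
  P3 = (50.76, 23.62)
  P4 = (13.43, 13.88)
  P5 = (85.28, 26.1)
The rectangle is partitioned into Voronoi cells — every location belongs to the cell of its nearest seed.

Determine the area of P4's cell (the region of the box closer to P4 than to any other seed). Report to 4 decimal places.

1. box [0,95]×[0,40]: [(0, 0) (95, 0) (95, 40) (0, 40)]
2. ⊥bis P4·P0 via (24.96,13.275): [(0, 0) (24.2634, 0) (26.3623, 40) (0, 40)]  |A|=1012.5149
3. ⊥bis P4·P1 via (39.085,23.775): [(0, 0) (24.2634, 0) (26.3623, 40) (0, 40)]  |A|=1012.5149
4. ⊥bis P4·P2 via (15.08,9.955): [(0, 3.6156) (25.0047, 14.1272) (26.3623, 40) (0, 40)]  |A|=795.924
5. ⊥bis P4·P3 via (32.095,18.75): [(0, 3.6156) (25.0047, 14.1272) (26.3623, 40) (0, 40)]  |A|=795.924
6. ⊥bis P4·P5 via (49.355,19.99): [(0, 3.6156) (25.0047, 14.1272) (26.3623, 40) (0, 40)]  |A|=795.924
7. canonical 4-gon: [(0, 3.6156) (25.0047, 14.1272) (26.3623, 40) (0, 40)]
8. shoelace: 795.924

Area of P4's cell: 795.9240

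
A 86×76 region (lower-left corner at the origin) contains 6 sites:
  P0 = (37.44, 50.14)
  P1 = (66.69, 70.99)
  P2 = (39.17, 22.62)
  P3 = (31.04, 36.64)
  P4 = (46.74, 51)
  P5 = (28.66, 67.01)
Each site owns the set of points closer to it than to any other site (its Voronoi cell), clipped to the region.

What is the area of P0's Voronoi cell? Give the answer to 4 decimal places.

1. box [0,86]×[0,76]: [(0, 0) (86, 0) (86, 76) (0, 76)]
2. ⊥bis P0·P1 via (52.065,60.565): [(0, 0) (86, 0) (86, 12.9583) (41.0626, 76) (0, 76)]  |A|=5119.5365
3. ⊥bis P0·P2 via (38.305,36.38): [(0, 33.972) (67.975, 38.2452) (41.0626, 76) (0, 76)]  |A|=2203.5831
4. ⊥bis P0·P3 via (34.24,43.39): [(0, 59.6223) (47.7714, 36.9751) (67.975, 38.2452) (41.0626, 76) (0, 76)]  |A|=1590.9077
5. ⊥bis P0·P4 via (42.09,50.57): [(0, 59.6223) (43.1443, 39.1687) (39.7384, 76) (0, 76)]  |A|=1085.1111
6. ⊥bis P0·P5 via (33.05,58.575): [(18.3487, 50.9237) (43.1443, 39.1687) (40.9686, 62.6963)]  |A|=278.9033
7. canonical 3-gon: [(18.3487, 50.9237) (43.1443, 39.1687) (40.9686, 62.6963)]
8. shoelace: 278.9033

Area of P0's cell: 278.9033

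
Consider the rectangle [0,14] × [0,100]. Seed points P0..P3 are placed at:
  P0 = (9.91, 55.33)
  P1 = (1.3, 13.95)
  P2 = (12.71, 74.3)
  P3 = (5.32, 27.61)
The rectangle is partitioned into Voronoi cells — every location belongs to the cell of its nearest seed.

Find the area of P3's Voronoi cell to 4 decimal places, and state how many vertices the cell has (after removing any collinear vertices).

Area of P3's cell: 306.2887 (4 vertices)

1. box [0,14]×[0,100]: [(0, 0) (14, 0) (14, 100) (0, 100)]
2. ⊥bis P3·P0 via (7.615,41.47): [(0, 42.7309) (0, 0) (14, 0) (14, 40.4127)]  |A|=582.0057
3. ⊥bis P3·P1 via (3.31,20.78): [(0, 42.7309) (0, 21.7541) (14, 17.634) (14, 40.4127)]  |A|=306.2887
4. ⊥bis P3·P2 via (9.015,50.955): [(0, 42.7309) (0, 21.7541) (14, 17.634) (14, 40.4127)]  |A|=306.2887
5. canonical 4-gon: [(0, 42.7309) (0, 21.7541) (14, 17.634) (14, 40.4127)]
6. shoelace: 306.2887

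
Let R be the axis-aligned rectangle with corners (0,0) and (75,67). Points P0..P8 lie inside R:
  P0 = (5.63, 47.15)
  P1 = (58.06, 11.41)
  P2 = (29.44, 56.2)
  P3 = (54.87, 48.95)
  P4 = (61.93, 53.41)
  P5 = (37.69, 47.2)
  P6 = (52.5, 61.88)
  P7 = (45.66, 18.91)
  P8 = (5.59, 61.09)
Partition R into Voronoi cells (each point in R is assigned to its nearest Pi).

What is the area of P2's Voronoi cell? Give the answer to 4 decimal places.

Area of P2's cell: 409.4323

1. box [0,75]×[0,67]: [(0, 0) (75, 0) (75, 67) (0, 67)]
2. ⊥bis P2·P0 via (17.535,51.675): [(37.1763, 0) (75, 0) (75, 67) (11.7101, 67)]  |A|=3387.307
3. ⊥bis P2·P1 via (43.75,33.805): [(28.1227, 23.8194) (75, 53.7732) (75, 67) (11.7101, 67)]  |A|=1676.466
4. ⊥bis P2·P3 via (42.155,52.575): [(28.1227, 23.8194) (35.2565, 28.3778) (46.2675, 67) (11.7101, 67)]  |A|=858.7697
5. ⊥bis P2·P4 via (45.685,54.805): [(28.1227, 23.8194) (35.2565, 28.3778) (46.2675, 67) (11.7101, 67)]  |A|=858.7697
6. ⊥bis P2·P5 via (33.565,51.7): [(21.6699, 40.7962) (44.8564, 62.0505) (46.2675, 67) (11.7101, 67)]  |A|=495.1532
7. ⊥bis P2·P6 via (40.97,59.04): [(21.6699, 40.7962) (41.0809, 58.5896) (39.0093, 67) (11.7101, 67)]  |A|=457.7295
8. ⊥bis P2·P7 via (37.55,37.555): [(21.6699, 40.7962) (41.0809, 58.5896) (39.0093, 67) (11.7101, 67)]  |A|=457.7295
9. ⊥bis P2·P8 via (17.515,58.645): [(16.5937, 54.1515) (21.6699, 40.7962) (41.0809, 58.5896) (39.0093, 67) (19.228, 67)]  |A|=409.4323
10. canonical 5-gon: [(16.5937, 54.1515) (21.6699, 40.7962) (41.0809, 58.5896) (39.0093, 67) (19.228, 67)]
11. shoelace: 409.4323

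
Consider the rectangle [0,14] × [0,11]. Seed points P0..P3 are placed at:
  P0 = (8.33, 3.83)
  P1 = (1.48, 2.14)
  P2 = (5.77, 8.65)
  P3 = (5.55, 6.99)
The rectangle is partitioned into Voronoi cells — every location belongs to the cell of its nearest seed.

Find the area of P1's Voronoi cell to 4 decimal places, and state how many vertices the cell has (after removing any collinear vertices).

Area of P1's cell: 27.8373 (4 vertices)

1. box [0,14]×[0,11]: [(0, 0) (14, 0) (14, 11) (0, 11)]
2. ⊥bis P1·P0 via (4.905,2.985): [(0, 0) (5.6414, 0) (2.9276, 11) (0, 11)]  |A|=47.1296
3. ⊥bis P1·P2 via (3.625,5.395): [(0, 7.7838) (0, 0) (5.6414, 0) (4.4435, 4.8556)]  |A|=30.99
4. ⊥bis P1·P3 via (3.515,4.565): [(0, 7.5147) (0, 0) (5.6414, 0) (4.7763, 3.5065)]  |A|=27.8373
5. canonical 4-gon: [(0, 7.5147) (0, 0) (5.6414, 0) (4.7763, 3.5065)]
6. shoelace: 27.8373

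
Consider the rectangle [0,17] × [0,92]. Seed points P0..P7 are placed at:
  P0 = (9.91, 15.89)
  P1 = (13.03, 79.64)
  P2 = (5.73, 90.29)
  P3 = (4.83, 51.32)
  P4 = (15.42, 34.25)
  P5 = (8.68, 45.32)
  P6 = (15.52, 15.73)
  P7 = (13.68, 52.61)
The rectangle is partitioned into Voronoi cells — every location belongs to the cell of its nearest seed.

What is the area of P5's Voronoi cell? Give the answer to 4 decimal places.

Area of P5's cell: 163.8060

1. box [0,17]×[0,92]: [(0, 0) (17, 0) (17, 92) (0, 92)]
2. ⊥bis P5·P0 via (9.295,30.605): [(0, 30.2165) (17, 30.927) (17, 92) (0, 92)]  |A|=1044.2798
3. ⊥bis P5·P1 via (10.855,62.48): [(0, 63.8559) (0, 30.2165) (17, 30.927) (17, 61.7011)]  |A|=547.5142
4. ⊥bis P5·P2 via (7.205,67.805): [(0, 63.8559) (0, 30.2165) (17, 30.927) (17, 61.7011)]  |A|=547.5142
5. ⊥bis P5·P3 via (6.755,48.32): [(0, 43.9855) (0, 30.2165) (17, 30.927) (17, 54.8939)]  |A|=320.7549
6. ⊥bis P5·P4 via (12.05,39.785): [(0, 43.9855) (0, 32.4483) (17, 42.7988) (17, 54.8939)]  |A|=200.8743
7. ⊥bis P5·P6 via (12.1,30.525): [(0, 43.9855) (0, 32.4483) (17, 42.7988) (17, 54.8939)]  |A|=200.8743
8. ⊥bis P5·P7 via (11.18,48.965): [(9.527, 50.0987) (0, 43.9855) (0, 32.4483) (17, 42.7988) (17, 44.9732)]  |A|=163.806
9. canonical 5-gon: [(9.527, 50.0987) (0, 43.9855) (0, 32.4483) (17, 42.7988) (17, 44.9732)]
10. shoelace: 163.806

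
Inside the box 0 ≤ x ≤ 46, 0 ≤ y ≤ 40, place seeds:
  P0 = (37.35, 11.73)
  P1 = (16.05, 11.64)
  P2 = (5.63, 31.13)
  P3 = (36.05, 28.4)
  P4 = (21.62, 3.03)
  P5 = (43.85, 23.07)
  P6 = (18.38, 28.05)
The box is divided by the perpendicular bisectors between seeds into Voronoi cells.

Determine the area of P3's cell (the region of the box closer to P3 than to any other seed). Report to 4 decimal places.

Area of P3's cell: 306.4908

1. box [0,46]×[0,40]: [(0, 0) (46, 0) (46, 40) (0, 40)]
2. ⊥bis P3·P0 via (36.7,20.065): [(0, 17.203) (46, 20.7903) (46, 40) (0, 40)]  |A|=966.1558
3. ⊥bis P3·P1 via (26.05,20.02): [(26.6679, 19.2827) (46, 20.7903) (46, 40) (9.3068, 40)]  |A|=565.7757
4. ⊥bis P3·P2 via (20.84,29.765): [(20.554, 26.5784) (26.6679, 19.2827) (46, 20.7903) (46, 40) (21.7585, 40)]  |A|=482.2146
5. ⊥bis P3·P4 via (28.835,15.715): [(20.554, 26.5784) (26.6679, 19.2827) (46, 20.7903) (46, 40) (21.7585, 40)]  |A|=482.2146
6. ⊥bis P3·P5 via (39.95,25.735): [(20.554, 26.5784) (26.6679, 19.2827) (36.0403, 20.0136) (46, 34.5887) (46, 40) (21.7585, 40)]  |A|=413.501
7. ⊥bis P3·P6 via (27.215,28.225): [(27.391, 19.339) (36.0403, 20.0136) (46, 34.5887) (46, 40) (26.9818, 40)]  |A|=306.4908
8. canonical 5-gon: [(27.391, 19.339) (36.0403, 20.0136) (46, 34.5887) (46, 40) (26.9818, 40)]
9. shoelace: 306.4908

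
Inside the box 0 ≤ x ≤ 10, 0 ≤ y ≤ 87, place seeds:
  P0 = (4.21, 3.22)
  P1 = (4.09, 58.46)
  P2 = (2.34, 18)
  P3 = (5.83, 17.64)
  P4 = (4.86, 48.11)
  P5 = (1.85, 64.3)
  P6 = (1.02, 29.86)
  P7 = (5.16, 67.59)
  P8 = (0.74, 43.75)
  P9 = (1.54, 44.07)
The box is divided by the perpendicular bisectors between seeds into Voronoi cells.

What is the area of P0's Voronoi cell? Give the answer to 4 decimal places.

Area of P0's cell: 102.9884

1. box [0,10]×[0,87]: [(0, 0) (10, 0) (10, 87) (0, 87)]
2. ⊥bis P0·P1 via (4.15,30.84): [(0, 30.831) (0, 0) (10, 0) (10, 30.8527)]  |A|=308.4185
3. ⊥bis P0·P2 via (3.275,10.61): [(0, 10.1956) (0, 0) (10, 0) (10, 11.4609)]  |A|=108.2825
4. ⊥bis P0·P3 via (5.02,10.43): [(3.3422, 10.6185) (0, 10.1956) (0, 0) (10, 0) (10, 9.8705)]  |A|=102.9884
5. ⊥bis P0·P4 via (4.535,25.665): [(3.3422, 10.6185) (0, 10.1956) (0, 0) (10, 0) (10, 9.8705)]  |A|=102.9884
6. ⊥bis P0·P5 via (3.03,33.76): [(3.3422, 10.6185) (0, 10.1956) (0, 0) (10, 0) (10, 9.8705)]  |A|=102.9884
7. ⊥bis P0·P6 via (2.615,16.54): [(3.3422, 10.6185) (0, 10.1956) (0, 0) (10, 0) (10, 9.8705)]  |A|=102.9884
8. ⊥bis P0·P7 via (4.685,35.405): [(3.3422, 10.6185) (0, 10.1956) (0, 0) (10, 0) (10, 9.8705)]  |A|=102.9884
9. ⊥bis P0·P8 via (2.475,23.485): [(3.3422, 10.6185) (0, 10.1956) (0, 0) (10, 0) (10, 9.8705)]  |A|=102.9884
10. ⊥bis P0·P9 via (2.875,23.645): [(3.3422, 10.6185) (0, 10.1956) (0, 0) (10, 0) (10, 9.8705)]  |A|=102.9884
11. canonical 5-gon: [(3.3422, 10.6185) (0, 10.1956) (0, 0) (10, 0) (10, 9.8705)]
12. shoelace: 102.9884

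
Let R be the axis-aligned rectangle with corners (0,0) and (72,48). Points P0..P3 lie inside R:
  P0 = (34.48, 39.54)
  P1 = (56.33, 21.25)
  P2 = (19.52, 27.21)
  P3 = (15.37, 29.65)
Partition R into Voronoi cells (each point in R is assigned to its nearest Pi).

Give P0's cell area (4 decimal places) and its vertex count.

1. box [0,72]×[0,48]: [(0, 0) (72, 0) (72, 48) (0, 48)]
2. ⊥bis P0·P1 via (45.405,30.395): [(0, 0) (19.9622, 0) (60.1416, 48) (0, 48)]  |A|=1922.4927
3. ⊥bis P0·P2 via (27,33.375): [(37.3688, 20.7946) (60.1416, 48) (14.9461, 48)]  |A|=614.7818
4. ⊥bis P0·P3 via (24.925,34.595): [(23.1202, 38.0824) (37.3688, 20.7946) (60.1416, 48) (17.9875, 48)]  |A|=599.7001
5. canonical 4-gon: [(23.1202, 38.0824) (37.3688, 20.7946) (60.1416, 48) (17.9875, 48)]
6. shoelace: 599.7001

Area of P0's cell: 599.7001 (4 vertices)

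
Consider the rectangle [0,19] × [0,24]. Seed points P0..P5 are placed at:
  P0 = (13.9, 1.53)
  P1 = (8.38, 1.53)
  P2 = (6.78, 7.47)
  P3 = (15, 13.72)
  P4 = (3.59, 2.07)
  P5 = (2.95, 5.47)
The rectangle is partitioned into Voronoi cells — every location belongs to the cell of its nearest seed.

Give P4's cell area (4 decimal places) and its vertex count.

Area of P4's cell: 22.3976 (5 vertices)

1. box [0,19]×[0,24]: [(0, 0) (19, 0) (19, 24) (0, 24)]
2. ⊥bis P4·P0 via (8.745,1.8): [(0, 0) (8.6507, 0) (9.9078, 24) (0, 24)]  |A|=222.7017
3. ⊥bis P4·P1 via (5.985,1.8): [(0, 0) (5.7821, 0) (8.4877, 24) (0, 24)]  |A|=171.2375
4. ⊥bis P4·P2 via (5.185,4.77): [(0, 7.833) (0, 0) (5.7821, 0) (6.249, 4.1415)]  |A|=36.4472
5. ⊥bis P4·P3 via (9.295,7.895): [(0, 7.833) (0, 0) (5.7821, 0) (6.249, 4.1415)]  |A|=36.4472
6. ⊥bis P4·P5 via (3.27,3.77): [(6.006, 4.285) (0, 3.1545) (0, 0) (5.7821, 0) (6.249, 4.1415)]  |A|=22.3976
7. canonical 5-gon: [(6.006, 4.285) (0, 3.1545) (0, 0) (5.7821, 0) (6.249, 4.1415)]
8. shoelace: 22.3976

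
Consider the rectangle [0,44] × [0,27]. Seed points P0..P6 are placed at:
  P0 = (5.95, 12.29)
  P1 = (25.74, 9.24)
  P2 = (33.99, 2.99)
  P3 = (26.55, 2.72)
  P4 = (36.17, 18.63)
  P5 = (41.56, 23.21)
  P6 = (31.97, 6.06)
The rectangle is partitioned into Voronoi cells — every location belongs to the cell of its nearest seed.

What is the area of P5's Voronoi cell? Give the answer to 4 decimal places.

Area of P5's cell: 62.4422

1. box [0,44]×[0,27]: [(0, 0) (44, 0) (44, 27) (0, 27)]
2. ⊥bis P5·P0 via (23.755,17.75): [(29.1981, 0) (44, 0) (44, 27) (20.9184, 27)]  |A|=511.4263
3. ⊥bis P5·P1 via (33.65,16.225): [(44, 4.5044) (44, 27) (24.135, 27)]  |A|=223.4373
4. ⊥bis P5·P2 via (37.775,13.1): [(35.7352, 13.8637) (44, 10.7695) (44, 27) (24.135, 27)]  |A|=197.5475
5. ⊥bis P5·P3 via (34.055,12.965): [(35.7352, 13.8637) (44, 10.7695) (44, 27) (24.135, 27)]  |A|=197.5475
6. ⊥bis P5·P4 via (38.865,20.92): [(44, 14.8768) (44, 27) (33.6987, 27)]  |A|=62.4422
7. ⊥bis P5·P6 via (36.765,14.635): [(44, 14.8768) (44, 27) (33.6987, 27)]  |A|=62.4422
8. canonical 3-gon: [(44, 14.8768) (44, 27) (33.6987, 27)]
9. shoelace: 62.4422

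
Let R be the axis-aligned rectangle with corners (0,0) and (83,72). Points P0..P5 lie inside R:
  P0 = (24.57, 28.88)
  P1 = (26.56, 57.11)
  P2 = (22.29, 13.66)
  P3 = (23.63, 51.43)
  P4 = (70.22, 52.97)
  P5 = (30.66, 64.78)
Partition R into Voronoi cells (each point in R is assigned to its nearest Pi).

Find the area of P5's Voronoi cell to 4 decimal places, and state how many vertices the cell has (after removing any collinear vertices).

1. box [0,83]×[0,72]: [(0, 0) (83, 0) (83, 72) (0, 72)]
2. ⊥bis P5·P0 via (27.615,46.83): [(0, 51.5146) (83, 37.4346) (83, 72) (0, 72)]  |A|=2284.61
3. ⊥bis P5·P1 via (28.61,60.945): [(67.7531, 40.0211) (83, 37.4346) (83, 72) (7.9291, 72)]  |A|=1463.8525
4. ⊥bis P5·P2 via (26.475,39.22): [(67.7531, 40.0211) (83, 37.4346) (83, 72) (7.9291, 72)]  |A|=1463.8525
5. ⊥bis P5·P3 via (27.145,58.105): [(67.7531, 40.0211) (83, 37.4346) (83, 72) (7.9291, 72)]  |A|=1463.8525
6. ⊥bis P5·P4 via (50.44,58.875): [(47.9687, 50.5968) (54.3583, 72) (7.9291, 72)]  |A|=496.8664
7. canonical 3-gon: [(47.9687, 50.5968) (54.3583, 72) (7.9291, 72)]
8. shoelace: 496.8664

Area of P5's cell: 496.8664 (3 vertices)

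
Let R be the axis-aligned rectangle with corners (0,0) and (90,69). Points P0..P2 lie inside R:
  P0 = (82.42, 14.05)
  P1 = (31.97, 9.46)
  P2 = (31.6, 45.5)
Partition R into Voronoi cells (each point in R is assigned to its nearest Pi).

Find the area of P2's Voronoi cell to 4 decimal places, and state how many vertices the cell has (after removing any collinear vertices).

1. box [0,90]×[0,69]: [(0, 0) (90, 0) (90, 69) (0, 69)]
2. ⊥bis P2·P0 via (57.01,29.775): [(0, 0) (38.5837, 0) (81.2844, 69) (0, 69)]  |A|=4135.4508
3. ⊥bis P2·P1 via (31.785,27.48): [(0, 27.1537) (55.7419, 27.726) (81.2844, 69) (0, 69)]  |A|=2843.7662
4. canonical 4-gon: [(0, 27.1537) (55.7419, 27.726) (81.2844, 69) (0, 69)]
5. shoelace: 2843.7662

Area of P2's cell: 2843.7662 (4 vertices)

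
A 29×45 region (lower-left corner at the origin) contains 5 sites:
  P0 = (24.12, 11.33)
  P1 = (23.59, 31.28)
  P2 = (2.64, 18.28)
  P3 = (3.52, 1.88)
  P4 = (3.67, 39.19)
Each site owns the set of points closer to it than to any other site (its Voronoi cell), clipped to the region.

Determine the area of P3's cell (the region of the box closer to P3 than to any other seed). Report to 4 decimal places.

Area of P3's cell: 148.4780

1. box [0,29]×[0,45]: [(0, 0) (29, 0) (29, 45) (0, 45)]
2. ⊥bis P3·P0 via (13.82,6.605): [(0, 36.7311) (0, 0) (16.85, 0)]  |A|=309.4592
3. ⊥bis P3·P1 via (13.555,16.58): [(7.2786, 20.8646) (0, 25.8334) (0, 0) (16.85, 0)]  |A|=269.7991
4. ⊥bis P3·P2 via (3.08,10.08): [(12.0062, 10.559) (0, 9.9147) (0, 0) (16.85, 0)]  |A|=148.478
5. ⊥bis P3·P4 via (3.595,20.535): [(12.0062, 10.559) (0, 9.9147) (0, 0) (16.85, 0)]  |A|=148.478
6. canonical 4-gon: [(12.0062, 10.559) (0, 9.9147) (0, 0) (16.85, 0)]
7. shoelace: 148.478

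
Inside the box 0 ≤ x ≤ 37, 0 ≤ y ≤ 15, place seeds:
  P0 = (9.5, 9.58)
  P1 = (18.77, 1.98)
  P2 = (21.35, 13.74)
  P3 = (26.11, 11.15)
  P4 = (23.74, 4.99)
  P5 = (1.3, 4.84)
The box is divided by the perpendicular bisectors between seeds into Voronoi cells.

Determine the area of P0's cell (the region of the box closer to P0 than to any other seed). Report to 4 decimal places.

Area of P0's cell: 131.0553

1. box [0,37]×[0,15]: [(0, 0) (37, 0) (37, 15) (0, 15)]
2. ⊥bis P0·P1 via (14.135,5.78): [(0, 0) (9.3963, 0) (21.694, 15) (0, 15)]  |A|=233.1771
3. ⊥bis P0·P2 via (15.425,11.66): [(0, 0) (9.3963, 0) (16.4836, 8.6446) (14.2525, 15) (0, 15)]  |A|=209.5303
4. ⊥bis P0·P3 via (17.805,10.365): [(0, 0) (9.3963, 0) (16.4836, 8.6446) (14.2525, 15) (0, 15)]  |A|=209.5303
5. ⊥bis P0·P4 via (16.62,7.285): [(0, 0) (9.3963, 0) (16.4836, 8.6446) (14.2525, 15) (0, 15)]  |A|=209.5303
6. ⊥bis P0·P5 via (5.4,7.21): [(9.4968, 0.1227) (16.4836, 8.6446) (14.2525, 15) (0.897, 15)]  |A|=131.0553
7. canonical 4-gon: [(9.4968, 0.1227) (16.4836, 8.6446) (14.2525, 15) (0.897, 15)]
8. shoelace: 131.0553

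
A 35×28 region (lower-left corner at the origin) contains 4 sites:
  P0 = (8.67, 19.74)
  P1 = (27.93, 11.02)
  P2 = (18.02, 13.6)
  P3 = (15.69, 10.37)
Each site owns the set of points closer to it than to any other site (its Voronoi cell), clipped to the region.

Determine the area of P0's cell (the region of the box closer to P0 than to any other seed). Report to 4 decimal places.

1. box [0,35]×[0,28]: [(0, 0) (35, 0) (35, 28) (0, 28)]
2. ⊥bis P0·P1 via (18.3,15.38): [(0, 0) (11.3367, 0) (24.0137, 28) (0, 28)]  |A|=494.9057
3. ⊥bis P0·P2 via (13.345,16.67): [(0, 0) (2.3981, 0) (20.7852, 28) (0, 28)]  |A|=324.5663
4. ⊥bis P0·P3 via (12.18,15.055): [(0, 5.9297) (12.3856, 15.209) (20.7852, 28) (0, 28)]  |A|=269.6083
5. canonical 4-gon: [(0, 5.9297) (12.3856, 15.209) (20.7852, 28) (0, 28)]
6. shoelace: 269.6083

Area of P0's cell: 269.6083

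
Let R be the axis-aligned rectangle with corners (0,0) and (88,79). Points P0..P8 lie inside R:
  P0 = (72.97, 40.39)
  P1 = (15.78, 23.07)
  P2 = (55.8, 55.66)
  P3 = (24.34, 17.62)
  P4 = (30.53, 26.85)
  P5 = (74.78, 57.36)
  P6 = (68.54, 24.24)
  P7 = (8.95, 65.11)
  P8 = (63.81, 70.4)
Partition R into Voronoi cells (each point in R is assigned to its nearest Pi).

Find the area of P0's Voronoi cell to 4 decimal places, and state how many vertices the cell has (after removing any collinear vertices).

Area of P0's cell: 488.7317 (4 vertices)

1. box [0,88]×[0,79]: [(0, 0) (88, 0) (88, 79) (0, 79)]
2. ⊥bis P0·P1 via (44.375,31.73): [(53.9844, 0) (88, 0) (88, 79) (30.0593, 79)]  |A|=3632.2735
3. ⊥bis P0·P2 via (64.385,48.025): [(45.7768, 27.1014) (53.9844, 0) (88, 0) (88, 74.5783)]  |A|=2035.404
4. ⊥bis P0·P3 via (48.655,29.005): [(48.2462, 29.8781) (62.236, 0) (88, 0) (88, 74.5783)]  |A|=1867.2761
5. ⊥bis P0·P4 via (51.75,33.62): [(51.7035, 33.7656) (62.4761, 0) (88, 0) (88, 74.5783)]  |A|=1784.3805
6. ⊥bis P0·P5 via (73.875,48.875): [(65.8976, 49.7259) (51.7035, 33.7656) (62.4761, 0) (88, 0) (88, 47.3684)]  |A|=1483.679
7. ⊥bis P0·P6 via (70.755,32.315): [(65.8976, 49.7259) (54.4026, 36.8005) (88, 27.5846) (88, 47.3684)]  |A|=488.7317
8. ⊥bis P0·P7 via (40.96,52.75): [(65.8976, 49.7259) (54.4026, 36.8005) (88, 27.5846) (88, 47.3684)]  |A|=488.7317
9. ⊥bis P0·P8 via (68.39,55.395): [(65.8976, 49.7259) (54.4026, 36.8005) (88, 27.5846) (88, 47.3684)]  |A|=488.7317
10. canonical 4-gon: [(65.8976, 49.7259) (54.4026, 36.8005) (88, 27.5846) (88, 47.3684)]
11. shoelace: 488.7317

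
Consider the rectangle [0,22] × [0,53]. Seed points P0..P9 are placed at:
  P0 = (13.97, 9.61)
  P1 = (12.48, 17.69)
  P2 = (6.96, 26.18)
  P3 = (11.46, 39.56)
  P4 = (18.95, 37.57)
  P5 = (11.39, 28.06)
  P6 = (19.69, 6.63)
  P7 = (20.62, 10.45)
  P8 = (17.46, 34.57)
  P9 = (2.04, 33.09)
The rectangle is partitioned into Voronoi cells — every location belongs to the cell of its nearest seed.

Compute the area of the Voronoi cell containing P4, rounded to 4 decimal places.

1. box [0,22]×[0,53]: [(0, 0) (22, 0) (22, 53) (0, 53)]
2. ⊥bis P4·P0 via (16.46,23.59): [(0, 26.5217) (22, 22.6033) (22, 53) (0, 53)]  |A|=625.6252
3. ⊥bis P4·P1 via (15.715,27.63): [(0, 32.7445) (22, 25.5845) (22, 53) (0, 53)]  |A|=524.3808
4. ⊥bis P4·P2 via (12.955,31.875): [(0, 45.5124) (17.5571, 27.0305) (22, 25.5845) (22, 53) (0, 53)]  |A|=412.2968
5. ⊥bis P4·P3 via (15.205,38.565): [(13.3243, 31.4863) (17.5571, 27.0305) (22, 25.5845) (22, 53) (19.0402, 53)]  |A|=157.6009
6. ⊥bis P4·P5 via (15.17,32.815): [(13.9376, 33.7947) (22, 27.3855) (22, 53) (19.0402, 53)]  |A|=131.6793
7. ⊥bis P4·P6 via (19.32,22.1): [(13.9376, 33.7947) (22, 27.3855) (22, 53) (19.0402, 53)]  |A|=131.6793
8. ⊥bis P4·P7 via (19.785,24.01): [(13.9376, 33.7947) (22, 27.3855) (22, 53) (19.0402, 53)]  |A|=131.6793
9. ⊥bis P4·P8 via (18.205,36.07): [(14.9691, 37.6772) (22, 34.1852) (22, 53) (19.0402, 53)]  |A|=88.8188
10. ⊥bis P4·P9 via (10.495,35.33): [(14.9691, 37.6772) (22, 34.1852) (22, 53) (19.0402, 53)]  |A|=88.8188
11. canonical 4-gon: [(14.9691, 37.6772) (22, 34.1852) (22, 53) (19.0402, 53)]
12. shoelace: 88.8188

Area of P4's cell: 88.8188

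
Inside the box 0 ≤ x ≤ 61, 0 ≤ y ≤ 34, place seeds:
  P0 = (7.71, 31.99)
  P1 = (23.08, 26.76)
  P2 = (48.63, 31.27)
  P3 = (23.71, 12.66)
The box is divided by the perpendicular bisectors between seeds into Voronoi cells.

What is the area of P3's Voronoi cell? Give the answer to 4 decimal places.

1. box [0,61]×[0,34]: [(0, 0) (61, 0) (61, 34) (0, 34)]
2. ⊥bis P3·P0 via (15.71,22.325): [(0, 9.3214) (0, 0) (61, 0) (61, 34) (29.8149, 34)]  |A|=1706.1052
3. ⊥bis P3·P1 via (23.395,19.71): [(11.932, 19.1978) (0, 9.3214) (0, 0) (61, 0) (61, 21.3902)]  |A|=1165.9328
4. ⊥bis P3·P2 via (36.17,21.965): [(37.3871, 20.3352) (11.932, 19.1978) (0, 9.3214) (0, 0) (52.5732, 0)]  |A|=827.7107
5. canonical 5-gon: [(37.3871, 20.3352) (11.932, 19.1978) (0, 9.3214) (0, 0) (52.5732, 0)]
6. shoelace: 827.7107

Area of P3's cell: 827.7107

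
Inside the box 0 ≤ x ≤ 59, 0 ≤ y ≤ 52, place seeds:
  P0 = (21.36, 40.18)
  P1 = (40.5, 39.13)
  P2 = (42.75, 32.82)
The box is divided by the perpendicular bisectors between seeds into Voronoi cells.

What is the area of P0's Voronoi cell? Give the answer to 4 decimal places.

1. box [0,59]×[0,52]: [(0, 0) (59, 0) (59, 52) (0, 52)]
2. ⊥bis P0·P1 via (30.93,39.655): [(0, 0) (28.7546, 0) (31.6072, 52) (0, 52)]  |A|=1569.4069
3. ⊥bis P0·P2 via (32.055,36.5): [(0, 0) (19.4959, 0) (30.5107, 32.0119) (31.6072, 52) (0, 52)]  |A|=1421.2124
4. canonical 5-gon: [(0, 0) (19.4959, 0) (30.5107, 32.0119) (31.6072, 52) (0, 52)]
5. shoelace: 1421.2124

Area of P0's cell: 1421.2124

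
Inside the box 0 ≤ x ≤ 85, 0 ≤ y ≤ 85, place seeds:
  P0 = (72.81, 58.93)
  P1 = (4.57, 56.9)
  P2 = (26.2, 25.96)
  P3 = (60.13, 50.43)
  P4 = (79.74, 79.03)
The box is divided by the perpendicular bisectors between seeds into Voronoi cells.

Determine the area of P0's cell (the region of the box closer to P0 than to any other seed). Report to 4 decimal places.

Area of P0's cell: 660.8061

1. box [0,85]×[0,85]: [(0, 0) (85, 0) (85, 85) (0, 85)]
2. ⊥bis P0·P1 via (38.69,57.915): [(40.4129, 0) (85, 0) (85, 85) (37.8843, 85)]  |A|=3897.372
3. ⊥bis P0·P2 via (49.505,42.445): [(38.6956, 57.7263) (79.5289, 0) (85, 0) (85, 85) (37.8843, 85)]  |A|=2768.3605
4. ⊥bis P0·P3 via (66.47,54.68): [(85, 27.0376) (85, 85) (46.1451, 85)]  |A|=1126.0622
5. ⊥bis P0·P4 via (76.275,68.98): [(51.0553, 77.6752) (85, 27.0376) (85, 65.9718)]  |A|=660.8061
6. canonical 3-gon: [(51.0553, 77.6752) (85, 27.0376) (85, 65.9718)]
7. shoelace: 660.8061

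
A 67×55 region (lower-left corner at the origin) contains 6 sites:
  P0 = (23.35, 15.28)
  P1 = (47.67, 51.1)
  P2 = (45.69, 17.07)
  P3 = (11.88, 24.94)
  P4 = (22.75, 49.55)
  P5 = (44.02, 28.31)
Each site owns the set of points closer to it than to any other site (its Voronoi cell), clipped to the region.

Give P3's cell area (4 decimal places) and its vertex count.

1. box [0,67]×[0,55]: [(0, 0) (67, 0) (67, 55) (0, 55)]
2. ⊥bis P3·P0 via (17.615,20.11): [(0, 0) (0.6784, 0) (46.9993, 55) (0, 55)]  |A|=1311.136
3. ⊥bis P3·P1 via (29.775,38.02): [(0, 0) (0.6784, 0) (31.1335, 36.1614) (17.3638, 55) (0, 55)]  |A|=1031.9914
4. ⊥bis P3·P2 via (28.785,21.005): [(0, 0) (0.6784, 0) (31.1335, 36.1614) (17.3638, 55) (0, 55)]  |A|=1031.9914
5. ⊥bis P3·P4 via (17.315,37.245): [(0, 44.8929) (0, 0) (0.6784, 0) (28.052, 32.5026)]  |A|=640.6923
6. ⊥bis P3·P5 via (27.95,26.625): [(27.2988, 32.8352) (0, 44.8929) (0, 0) (0.6784, 0) (27.4132, 31.7441)]  |A|=640.3005
7. canonical 5-gon: [(27.2988, 32.8352) (0, 44.8929) (0, 0) (0.6784, 0) (27.4132, 31.7441)]
8. shoelace: 640.3005

Area of P3's cell: 640.3005 (5 vertices)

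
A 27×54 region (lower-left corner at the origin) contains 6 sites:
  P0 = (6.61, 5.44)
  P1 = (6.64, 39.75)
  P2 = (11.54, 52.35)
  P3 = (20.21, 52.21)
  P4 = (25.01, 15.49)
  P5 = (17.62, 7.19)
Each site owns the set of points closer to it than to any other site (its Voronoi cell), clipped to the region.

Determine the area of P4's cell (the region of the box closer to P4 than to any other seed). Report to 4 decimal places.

1. box [0,27]×[0,54]: [(0, 0) (27, 0) (27, 54) (0, 54)]
2. ⊥bis P4·P0 via (15.81,10.465): [(0, 39.4107) (21.5259, 0) (27, 0) (27, 54) (0, 54)]  |A|=1033.8242
3. ⊥bis P4·P1 via (15.825,27.62): [(9.1859, 22.5928) (21.5259, 0) (27, 0) (27, 36.0819)]  |A|=383.2206
4. ⊥bis P4·P2 via (18.275,33.92): [(9.1859, 22.5928) (21.5259, 0) (27, 0) (27, 36.0819)]  |A|=383.2206
5. ⊥bis P4·P3 via (22.61,33.85): [(24.3535, 34.0779) (9.1859, 22.5928) (21.5259, 0) (27, 0) (27, 34.4239)]  |A|=381.0266
6. ⊥bis P4·P5 via (21.315,11.34): [(24.3535, 34.0779) (9.1859, 22.5928) (9.668, 21.71) (27, 6.2783) (27, 34.4239)]  |A|=267.198
7. canonical 5-gon: [(24.3535, 34.0779) (9.1859, 22.5928) (9.668, 21.71) (27, 6.2783) (27, 34.4239)]
8. shoelace: 267.198

Area of P4's cell: 267.1980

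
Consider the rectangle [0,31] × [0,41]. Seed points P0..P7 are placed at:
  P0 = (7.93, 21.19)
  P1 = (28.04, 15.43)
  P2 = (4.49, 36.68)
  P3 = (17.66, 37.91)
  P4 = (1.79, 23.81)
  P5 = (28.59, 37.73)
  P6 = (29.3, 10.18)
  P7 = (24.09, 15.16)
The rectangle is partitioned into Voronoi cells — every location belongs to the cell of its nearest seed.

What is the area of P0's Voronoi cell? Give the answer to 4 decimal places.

Area of P0's cell: 350.7786

1. box [0,31]×[0,41]: [(0, 0) (31, 0) (31, 41) (0, 41)]
2. ⊥bis P0·P1 via (17.985,18.31): [(0, 0) (12.7406, 0) (24.484, 41) (0, 41)]  |A|=763.1031
3. ⊥bis P0·P2 via (6.21,28.935): [(0, 27.5559) (0, 0) (12.7406, 0) (22.0349, 32.4494)]  |A|=510.3068
4. ⊥bis P0·P3 via (12.795,29.55): [(11.7411, 30.1633) (0, 27.5559) (0, 0) (12.7406, 0) (20.003, 25.3554)]  |A|=476.1173
5. ⊥bis P0·P4 via (4.86,22.5): [(11.7411, 30.1633) (7.752, 29.2774) (0, 11.1105) (0, 0) (12.7406, 0) (20.003, 25.3554)]  |A|=412.3751
6. ⊥bis P0·P5 via (18.26,29.46): [(11.7411, 30.1633) (7.752, 29.2774) (0, 11.1105) (0, 0) (12.7406, 0) (20.003, 25.3554)]  |A|=412.3751
7. ⊥bis P0·P6 via (18.615,15.685): [(11.7411, 30.1633) (7.752, 29.2774) (0, 11.1105) (0, 0) (10.534, 0) (15.5031, 9.6449) (20.003, 25.3554)]  |A|=401.7338
8. ⊥bis P0·P7 via (16.01,18.175): [(18.9237, 25.9835) (11.7411, 30.1633) (7.752, 29.2774) (0, 11.1105) (0, 0) (9.2281, 0)]  |A|=350.7786
9. canonical 6-gon: [(18.9237, 25.9835) (11.7411, 30.1633) (7.752, 29.2774) (0, 11.1105) (0, 0) (9.2281, 0)]
10. shoelace: 350.7786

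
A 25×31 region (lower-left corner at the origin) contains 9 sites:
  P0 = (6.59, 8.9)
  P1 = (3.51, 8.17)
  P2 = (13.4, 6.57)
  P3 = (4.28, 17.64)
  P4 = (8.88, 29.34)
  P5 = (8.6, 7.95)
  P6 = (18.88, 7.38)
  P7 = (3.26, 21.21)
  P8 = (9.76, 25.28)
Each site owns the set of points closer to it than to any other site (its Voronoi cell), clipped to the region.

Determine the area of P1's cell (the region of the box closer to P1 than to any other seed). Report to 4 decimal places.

1. box [0,25]×[0,31]: [(0, 0) (25, 0) (25, 31) (0, 31)]
2. ⊥bis P1·P0 via (5.05,8.535): [(0, 29.8418) (0, 0) (7.0729, 0)]  |A|=105.5343
3. ⊥bis P1·P2 via (8.455,7.37): [(0, 29.8418) (0, 0) (7.0729, 0)]  |A|=105.5343
4. ⊥bis P1·P3 via (3.895,12.905): [(4.0166, 12.8951) (0, 13.2217) (0, 0) (7.0729, 0)]  |A|=72.1561
5. ⊥bis P1·P4 via (6.195,18.755): [(4.0166, 12.8951) (0, 13.2217) (0, 0) (7.0729, 0)]  |A|=72.1561
6. ⊥bis P1·P5 via (6.055,8.06): [(5.9174, 4.8755) (4.0166, 12.8951) (0, 13.2217) (0, 0) (5.7066, 0)]  |A|=68.8255
7. ⊥bis P1·P6 via (11.195,7.775): [(5.9174, 4.8755) (4.0166, 12.8951) (0, 13.2217) (0, 0) (5.7066, 0)]  |A|=68.8255
8. ⊥bis P1·P7 via (3.385,14.69): [(5.9174, 4.8755) (4.0166, 12.8951) (0, 13.2217) (0, 0) (5.7066, 0)]  |A|=68.8255
9. ⊥bis P1·P8 via (6.635,16.725): [(5.9174, 4.8755) (4.0166, 12.8951) (0, 13.2217) (0, 0) (5.7066, 0)]  |A|=68.8255
10. canonical 5-gon: [(5.9174, 4.8755) (4.0166, 12.8951) (0, 13.2217) (0, 0) (5.7066, 0)]
11. shoelace: 68.8255

Area of P1's cell: 68.8255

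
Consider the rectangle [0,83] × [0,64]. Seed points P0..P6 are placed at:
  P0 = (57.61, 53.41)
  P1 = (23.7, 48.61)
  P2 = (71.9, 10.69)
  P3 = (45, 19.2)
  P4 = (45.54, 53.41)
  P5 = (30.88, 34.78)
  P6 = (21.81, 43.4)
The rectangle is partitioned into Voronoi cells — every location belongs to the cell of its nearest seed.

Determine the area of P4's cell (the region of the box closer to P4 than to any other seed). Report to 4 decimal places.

Area of P4's cell: 414.5420

1. box [0,83]×[0,64]: [(0, 0) (83, 0) (83, 64) (0, 64)]
2. ⊥bis P4·P0 via (51.575,53.41): [(0, 0) (51.575, 0) (51.575, 64) (0, 64)]  |A|=3300.8
3. ⊥bis P4·P1 via (34.62,51.01): [(45.831, 0) (51.575, 0) (51.575, 64) (31.7651, 64)]  |A|=817.7266
4. ⊥bis P4·P2 via (58.72,32.05): [(41.1674, 21.2193) (51.575, 27.6412) (51.575, 64) (31.7651, 64)]  |A|=612.9451
5. ⊥bis P4·P3 via (45.27,36.305): [(37.826, 36.4225) (51.575, 36.2055) (51.575, 64) (31.7651, 64)]  |A|=464.2272
6. ⊥bis P4·P5 via (38.21,44.095): [(35.7069, 46.0647) (48.1677, 36.2593) (51.575, 36.2055) (51.575, 64) (31.7651, 64)]  |A|=414.542
7. ⊥bis P4·P6 via (33.675,48.405): [(35.7069, 46.0647) (48.1677, 36.2593) (51.575, 36.2055) (51.575, 64) (31.7651, 64)]  |A|=414.542
8. canonical 5-gon: [(35.7069, 46.0647) (48.1677, 36.2593) (51.575, 36.2055) (51.575, 64) (31.7651, 64)]
9. shoelace: 414.542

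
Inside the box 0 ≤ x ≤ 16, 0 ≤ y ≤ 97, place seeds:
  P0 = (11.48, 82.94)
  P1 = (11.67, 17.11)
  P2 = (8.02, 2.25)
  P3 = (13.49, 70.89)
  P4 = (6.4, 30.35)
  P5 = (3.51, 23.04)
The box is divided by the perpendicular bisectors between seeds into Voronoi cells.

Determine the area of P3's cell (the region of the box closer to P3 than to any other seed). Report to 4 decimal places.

Area of P3's cell: 403.3075

1. box [0,16]×[0,97]: [(0, 0) (16, 0) (16, 97) (0, 97)]
2. ⊥bis P3·P0 via (12.485,76.915): [(0, 74.8324) (0, 0) (16, 0) (16, 77.5013)]  |A|=1218.6701
3. ⊥bis P3·P1 via (12.58,44): [(0, 74.8324) (0, 44.4257) (16, 43.8843) (16, 77.5013)]  |A|=512.1902
4. ⊥bis P3·P2 via (10.755,36.57): [(0, 74.8324) (0, 44.4257) (16, 43.8843) (16, 77.5013)]  |A|=512.1902
5. ⊥bis P3·P4 via (9.945,50.62): [(0, 74.8324) (0, 52.3593) (16, 49.561) (16, 77.5013)]  |A|=403.3075
6. ⊥bis P3·P5 via (8.5,46.965): [(0, 74.8324) (0, 52.3593) (16, 49.561) (16, 77.5013)]  |A|=403.3075
7. canonical 4-gon: [(0, 74.8324) (0, 52.3593) (16, 49.561) (16, 77.5013)]
8. shoelace: 403.3075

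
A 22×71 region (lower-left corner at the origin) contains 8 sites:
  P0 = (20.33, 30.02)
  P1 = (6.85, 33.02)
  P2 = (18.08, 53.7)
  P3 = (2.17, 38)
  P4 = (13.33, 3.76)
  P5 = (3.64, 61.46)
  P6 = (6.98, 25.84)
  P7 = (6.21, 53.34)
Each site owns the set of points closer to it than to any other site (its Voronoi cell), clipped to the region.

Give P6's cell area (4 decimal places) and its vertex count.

1. box [0,22]×[0,71]: [(0, 0) (22, 0) (22, 71) (0, 71)]
2. ⊥bis P6·P0 via (13.655,27.93): [(0, 0) (22, 0) (22, 1.2779) (0.1694, 71) (0, 71)]  |A|=800.9629
3. ⊥bis P6·P1 via (6.915,29.43): [(0, 29.3048) (0, 0) (22, 0) (22, 1.2779) (13.15, 29.5429)]  |A|=523.3054
4. ⊥bis P6·P2 via (12.53,39.77): [(0, 29.3048) (0, 0) (22, 0) (22, 1.2779) (13.15, 29.5429)]  |A|=523.3054
5. ⊥bis P6·P3 via (4.575,31.92): [(0, 29.3048) (0, 0) (22, 0) (22, 1.2779) (13.15, 29.5429)]  |A|=523.3054
6. ⊥bis P6·P4 via (10.155,14.8): [(0, 29.3048) (0, 11.8795) (17.1374, 16.8081) (13.15, 29.5429)]  |A|=233.5179
7. ⊥bis P6·P5 via (5.31,43.65): [(0, 29.3048) (0, 11.8795) (17.1374, 16.8081) (13.15, 29.5429)]  |A|=233.5179
8. ⊥bis P6·P7 via (6.595,39.59): [(0, 29.3048) (0, 11.8795) (17.1374, 16.8081) (13.15, 29.5429)]  |A|=233.5179
9. canonical 4-gon: [(0, 29.3048) (0, 11.8795) (17.1374, 16.8081) (13.15, 29.5429)]
10. shoelace: 233.5179

Area of P6's cell: 233.5179 (4 vertices)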